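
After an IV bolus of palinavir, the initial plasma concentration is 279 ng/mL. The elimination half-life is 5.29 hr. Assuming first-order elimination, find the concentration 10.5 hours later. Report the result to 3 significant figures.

k = ln 2 / 5.29 = 0.1310 hr⁻¹
10.5 hr is 1.985 half-lives, so C = 279 × (1/2)^1.985 = 279 × 0.2526 ≈ 70.5 ng/mL

70.5 ng/mL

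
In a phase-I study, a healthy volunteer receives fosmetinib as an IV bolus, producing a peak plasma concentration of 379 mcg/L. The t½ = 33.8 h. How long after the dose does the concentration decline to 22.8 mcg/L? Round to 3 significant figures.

137 hours

k = ln 2 / 33.8 = 0.02051 h⁻¹
C(t) = C₀ e^(−kt)  ⇒  t = ln(C₀/C) / k
t = ln(379/22.8) / 0.02051 = 2.811 / 0.02051 ≈ 137 hours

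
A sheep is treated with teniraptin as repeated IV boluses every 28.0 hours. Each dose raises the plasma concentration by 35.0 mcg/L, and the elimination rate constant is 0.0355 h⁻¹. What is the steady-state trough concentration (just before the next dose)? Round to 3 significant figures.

20.6 mcg/L

Fraction remaining after one interval: e^(−kτ) = e^(−0.03550 × 28.0) = 0.3701
R = 1 / (1 − 0.3701) = 1.588
Css,max = 35.0 × 1.588 = 55.56 mcg/L
Css,min = Css,max × e^(−kτ) = 55.56 × 0.3701 ≈ 20.6 mcg/L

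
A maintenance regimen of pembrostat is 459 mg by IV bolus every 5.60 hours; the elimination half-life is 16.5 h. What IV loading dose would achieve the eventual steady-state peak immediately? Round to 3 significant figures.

2190 mg

k = ln 2 / 16.5 = 0.04201 h⁻¹
Accumulation ratio R = 1 / (1 − e^(−kτ)) = 1 / (1 − e^(−0.04201×5.60)) = 1 / (1 − 0.7904) = 4.770
Loading dose = maintenance dose × R = 459 × 4.770 ≈ 2190 mg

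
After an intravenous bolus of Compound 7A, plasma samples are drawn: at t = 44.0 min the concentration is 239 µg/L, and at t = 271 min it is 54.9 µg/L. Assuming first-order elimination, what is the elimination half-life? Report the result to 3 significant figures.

107 minutes

k = ln(C₁/C₂) / (t₂ − t₁) = ln(239/54.9) / (271 − 44.0)
  = 1.471 / 227.0 = 0.006480 min⁻¹
t½ = ln 2 / k = ln 2 / 0.006480 ≈ 107 minutes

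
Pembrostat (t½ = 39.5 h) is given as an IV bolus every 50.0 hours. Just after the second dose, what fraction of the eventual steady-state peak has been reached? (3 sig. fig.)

0.827

k = ln 2 / 39.5 = 0.01755 h⁻¹
f_n = 1 − e^(−nkτ) = 1 − e^(−2 × 0.01755 × 50.0) = 1 − e^(−1.755) = 1 − 0.1729 ≈ 0.827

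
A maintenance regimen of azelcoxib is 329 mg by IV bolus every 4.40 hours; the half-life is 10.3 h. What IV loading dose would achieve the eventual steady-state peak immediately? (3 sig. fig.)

k = ln 2 / 10.3 = 0.06730 h⁻¹
Accumulation ratio R = 1 / (1 − e^(−kτ)) = 1 / (1 − e^(−0.06730×4.40)) = 1 / (1 − 0.7437) = 3.902
Loading dose = maintenance dose × R = 329 × 3.902 ≈ 1280 mg

1280 mg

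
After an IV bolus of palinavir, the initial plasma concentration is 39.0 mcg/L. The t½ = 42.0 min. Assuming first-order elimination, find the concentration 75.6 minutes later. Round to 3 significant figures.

k = ln 2 / 42.0 = 0.01650 min⁻¹
C(t) = C₀ e^(−kt) = 39.0 × e^(−0.01650 × 75.6) = 39.0 × e^(−1.248) = 39.0 × 0.2872 ≈ 11.2 mcg/L

11.2 mcg/L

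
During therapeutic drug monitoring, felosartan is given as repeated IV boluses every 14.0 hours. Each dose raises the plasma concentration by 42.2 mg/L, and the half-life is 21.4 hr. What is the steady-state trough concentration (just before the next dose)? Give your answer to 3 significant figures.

73.6 mg/L

k = ln 2 / 21.4 = 0.03239 hr⁻¹
Fraction remaining after one interval: e^(−kτ) = e^(−0.03239 × 14.0) = 0.6354
R = 1 / (1 − 0.6354) = 2.743
Css,max = 42.2 × 2.743 = 115.8 mg/L
Css,min = Css,max × e^(−kτ) = 115.8 × 0.6354 ≈ 73.6 mg/L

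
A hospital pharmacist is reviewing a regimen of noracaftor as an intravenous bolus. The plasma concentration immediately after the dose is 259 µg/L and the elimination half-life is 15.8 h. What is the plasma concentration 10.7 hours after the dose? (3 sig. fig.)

k = ln 2 / 15.8 = 0.04387 h⁻¹
C(t) = C₀ e^(−kt) = 259 × e^(−0.04387 × 10.7) = 259 × e^(−0.4694) = 259 × 0.6254 ≈ 162 µg/L

162 µg/L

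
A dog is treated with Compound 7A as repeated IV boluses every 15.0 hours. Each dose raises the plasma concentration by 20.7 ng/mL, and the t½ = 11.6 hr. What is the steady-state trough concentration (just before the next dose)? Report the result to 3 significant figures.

k = ln 2 / 11.6 = 0.05975 hr⁻¹
Fraction remaining after one interval: e^(−kτ) = e^(−0.05975 × 15.0) = 0.4081
R = 1 / (1 − 0.4081) = 1.689
Css,max = 20.7 × 1.689 = 34.97 ng/mL
Css,min = Css,max × e^(−kτ) = 34.97 × 0.4081 ≈ 14.3 ng/mL

14.3 ng/mL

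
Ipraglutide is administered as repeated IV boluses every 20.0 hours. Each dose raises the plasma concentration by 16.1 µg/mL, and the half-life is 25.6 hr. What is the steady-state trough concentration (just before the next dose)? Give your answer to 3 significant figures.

k = ln 2 / 25.6 = 0.02708 hr⁻¹
Fraction remaining after one interval: e^(−kτ) = e^(−0.02708 × 20.0) = 0.5819
R = 1 / (1 − 0.5819) = 2.392
Css,max = 16.1 × 2.392 = 38.50 µg/mL
Css,min = Css,max × e^(−kτ) = 38.50 × 0.5819 ≈ 22.4 µg/mL

22.4 µg/mL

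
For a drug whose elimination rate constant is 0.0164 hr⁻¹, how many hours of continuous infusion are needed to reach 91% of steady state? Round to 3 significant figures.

f = 1 − e^(−kt)  ⇒  t = −ln(1 − f) / k
t = −ln(1 − 0.91) / 0.01640 = 2.408 / 0.01640 ≈ 147 hours

147 hours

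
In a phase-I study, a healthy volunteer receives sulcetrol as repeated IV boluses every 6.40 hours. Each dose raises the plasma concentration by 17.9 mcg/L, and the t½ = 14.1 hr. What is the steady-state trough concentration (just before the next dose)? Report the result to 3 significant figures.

48.4 mcg/L

k = ln 2 / 14.1 = 0.04916 hr⁻¹
Fraction remaining after one interval: e^(−kτ) = e^(−0.04916 × 6.40) = 0.7301
R = 1 / (1 − 0.7301) = 3.705
Css,max = 17.9 × 3.705 = 66.31 mcg/L
Css,min = Css,max × e^(−kτ) = 66.31 × 0.7301 ≈ 48.4 mcg/L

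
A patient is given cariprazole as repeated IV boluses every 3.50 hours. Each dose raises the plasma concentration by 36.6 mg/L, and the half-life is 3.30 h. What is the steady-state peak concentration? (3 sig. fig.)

70.3 mg/L

k = ln 2 / 3.30 = 0.2100 h⁻¹
Fraction remaining after one interval: e^(−kτ) = e^(−0.2100 × 3.50) = 0.4794
R = 1 / (1 − 0.4794) = 1.921
Css,max = 36.6 × 1.921 ≈ 70.3 mg/L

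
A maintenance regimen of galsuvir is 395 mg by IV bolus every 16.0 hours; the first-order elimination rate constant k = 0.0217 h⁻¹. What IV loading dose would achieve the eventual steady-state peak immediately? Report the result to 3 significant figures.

Accumulation ratio R = 1 / (1 − e^(−kτ)) = 1 / (1 − e^(−0.02170×16.0)) = 1 / (1 − 0.7067) = 3.409
Loading dose = maintenance dose × R = 395 × 3.409 ≈ 1350 mg

1350 mg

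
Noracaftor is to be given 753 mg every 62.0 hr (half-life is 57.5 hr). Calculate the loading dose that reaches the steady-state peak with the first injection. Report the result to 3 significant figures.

k = ln 2 / 57.5 = 0.01205 hr⁻¹
Accumulation ratio R = 1 / (1 − e^(−kτ)) = 1 / (1 − e^(−0.01205×62.0)) = 1 / (1 − 0.4736) = 1.900
Loading dose = maintenance dose × R = 753 × 1.900 ≈ 1430 mg

1430 mg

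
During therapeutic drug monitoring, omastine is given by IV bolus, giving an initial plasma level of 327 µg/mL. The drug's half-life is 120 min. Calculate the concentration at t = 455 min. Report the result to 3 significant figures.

23.6 µg/mL

k = ln 2 / 120 = 0.005776 min⁻¹
C(t) = C₀ e^(−kt) = 327 × e^(−0.005776 × 455) = 327 × e^(−2.628) = 327 × 0.07221 ≈ 23.6 µg/mL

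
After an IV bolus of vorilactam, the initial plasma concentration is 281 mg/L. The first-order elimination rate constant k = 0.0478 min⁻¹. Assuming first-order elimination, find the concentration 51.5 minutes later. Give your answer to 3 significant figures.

C(t) = C₀ e^(−kt) = 281 × e^(−0.04780 × 51.5) = 281 × e^(−2.462) = 281 × 0.08529 ≈ 24.0 mg/L

24.0 mg/L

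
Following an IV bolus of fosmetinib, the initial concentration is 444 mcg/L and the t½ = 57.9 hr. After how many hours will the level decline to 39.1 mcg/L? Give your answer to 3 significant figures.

k = ln 2 / 57.9 = 0.01197 hr⁻¹
C(t) = C₀ e^(−kt)  ⇒  t = ln(C₀/C) / k
t = ln(444/39.1) / 0.01197 = 2.430 / 0.01197 ≈ 203 hours

203 hours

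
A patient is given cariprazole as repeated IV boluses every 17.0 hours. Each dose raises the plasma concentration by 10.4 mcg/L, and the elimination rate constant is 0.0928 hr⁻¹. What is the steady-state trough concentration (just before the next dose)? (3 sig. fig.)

Fraction remaining after one interval: e^(−kτ) = e^(−0.09280 × 17.0) = 0.2065
R = 1 / (1 − 0.2065) = 1.260
Css,max = 10.4 × 1.260 = 13.11 mcg/L
Css,min = Css,max × e^(−kτ) = 13.11 × 0.2065 ≈ 2.71 mcg/L

2.71 mcg/L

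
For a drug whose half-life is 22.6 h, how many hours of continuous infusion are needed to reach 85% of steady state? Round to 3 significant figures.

61.9 hours

k = ln 2 / 22.6 = 0.03067 h⁻¹
f = 1 − e^(−kt)  ⇒  t = −ln(1 − f) / k
t = −ln(1 − 0.85) / 0.03067 = 1.897 / 0.03067 ≈ 61.9 hours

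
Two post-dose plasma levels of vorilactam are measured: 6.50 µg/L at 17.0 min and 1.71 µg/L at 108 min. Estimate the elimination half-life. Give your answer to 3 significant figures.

k = ln(C₁/C₂) / (t₂ − t₁) = ln(6.50/1.71) / (108 − 17.0)
  = 1.335 / 91.00 = 0.01467 min⁻¹
t½ = ln 2 / k = ln 2 / 0.01467 ≈ 47.2 minutes

47.2 minutes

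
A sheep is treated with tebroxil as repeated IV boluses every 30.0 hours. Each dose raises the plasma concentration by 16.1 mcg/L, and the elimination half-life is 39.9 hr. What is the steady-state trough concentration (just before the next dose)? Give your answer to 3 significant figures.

k = ln 2 / 39.9 = 0.01737 hr⁻¹
Fraction remaining after one interval: e^(−kτ) = e^(−0.01737 × 30.0) = 0.5938
R = 1 / (1 − 0.5938) = 2.462
Css,max = 16.1 × 2.462 = 39.64 mcg/L
Css,min = Css,max × e^(−kτ) = 39.64 × 0.5938 ≈ 23.5 mcg/L

23.5 mcg/L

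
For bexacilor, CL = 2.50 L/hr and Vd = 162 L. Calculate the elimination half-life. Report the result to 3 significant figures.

44.9 hours

k = CL / V = 2.50 / 162 = 0.01543 hr⁻¹
t½ = ln 2 / k = ln 2 / 0.01543 ≈ 44.9 hours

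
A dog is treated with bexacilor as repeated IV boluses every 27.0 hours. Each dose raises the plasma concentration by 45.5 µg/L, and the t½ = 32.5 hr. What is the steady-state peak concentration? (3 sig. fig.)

104 µg/L

k = ln 2 / 32.5 = 0.02133 hr⁻¹
Fraction remaining after one interval: e^(−kτ) = e^(−0.02133 × 27.0) = 0.5622
R = 1 / (1 − 0.5622) = 2.284
Css,max = 45.5 × 2.284 ≈ 104 µg/L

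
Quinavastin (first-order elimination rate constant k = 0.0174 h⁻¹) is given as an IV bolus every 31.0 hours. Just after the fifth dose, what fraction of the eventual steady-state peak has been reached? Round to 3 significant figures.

0.933

f_n = 1 − e^(−nkτ) = 1 − e^(−5 × 0.01740 × 31.0) = 1 − e^(−2.697) = 1 − 0.06741 ≈ 0.933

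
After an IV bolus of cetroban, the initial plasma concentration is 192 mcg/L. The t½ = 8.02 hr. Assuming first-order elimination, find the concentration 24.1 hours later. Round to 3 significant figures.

k = ln 2 / 8.02 = 0.08643 hr⁻¹
C(t) = C₀ e^(−kt) = 192 × e^(−0.08643 × 24.1) = 192 × e^(−2.083) = 192 × 0.1246 ≈ 23.9 mcg/L

23.9 mcg/L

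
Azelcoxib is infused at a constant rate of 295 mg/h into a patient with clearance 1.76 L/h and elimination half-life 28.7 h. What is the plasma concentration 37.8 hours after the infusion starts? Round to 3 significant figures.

100 mg/L

Css = rate / CL = 295 / 1.76 = 167.6 mg/L
k = ln 2 / 28.7 = 0.02415 h⁻¹
C(t) = Css (1 − e^(−kt)) = 167.6 × (1 − e^(−0.9129)) = 167.6 × 0.5987 ≈ 100 mg/L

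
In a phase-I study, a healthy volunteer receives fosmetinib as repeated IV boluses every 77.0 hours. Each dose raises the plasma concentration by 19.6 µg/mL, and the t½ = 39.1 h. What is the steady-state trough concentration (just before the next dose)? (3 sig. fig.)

k = ln 2 / 39.1 = 0.01773 h⁻¹
Fraction remaining after one interval: e^(−kτ) = e^(−0.01773 × 77.0) = 0.2554
R = 1 / (1 − 0.2554) = 1.343
Css,max = 19.6 × 1.343 = 26.32 µg/mL
Css,min = Css,max × e^(−kτ) = 26.32 × 0.2554 ≈ 6.72 µg/mL

6.72 µg/mL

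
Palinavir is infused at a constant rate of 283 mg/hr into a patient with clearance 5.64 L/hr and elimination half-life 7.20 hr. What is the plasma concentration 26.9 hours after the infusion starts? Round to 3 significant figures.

46.4 µg/mL

Css = rate / CL = 283 / 5.64 = 50.18 µg/mL
k = ln 2 / 7.20 = 0.09627 hr⁻¹
C(t) = Css (1 − e^(−kt)) = 50.18 × (1 − e^(−2.590)) = 50.18 × 0.9250 ≈ 46.4 µg/mL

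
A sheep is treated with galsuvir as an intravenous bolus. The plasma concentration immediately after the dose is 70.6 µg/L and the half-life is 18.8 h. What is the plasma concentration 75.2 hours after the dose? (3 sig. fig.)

k = ln 2 / 18.8 = 0.03687 h⁻¹
C(t) = C₀ e^(−kt) = 70.6 × e^(−0.03687 × 75.2) = 70.6 × e^(−2.773) = 70.6 × 0.06250 ≈ 4.41 µg/L

4.41 µg/L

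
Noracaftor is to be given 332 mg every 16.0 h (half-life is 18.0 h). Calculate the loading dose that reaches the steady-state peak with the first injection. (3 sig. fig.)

k = ln 2 / 18.0 = 0.03851 h⁻¹
Accumulation ratio R = 1 / (1 − e^(−kτ)) = 1 / (1 − e^(−0.03851×16.0)) = 1 / (1 − 0.5400) = 2.174
Loading dose = maintenance dose × R = 332 × 2.174 ≈ 722 mg

722 mg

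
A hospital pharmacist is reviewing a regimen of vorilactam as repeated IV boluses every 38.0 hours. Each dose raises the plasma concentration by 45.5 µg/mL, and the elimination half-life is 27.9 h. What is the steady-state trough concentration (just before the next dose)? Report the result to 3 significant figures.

k = ln 2 / 27.9 = 0.02484 h⁻¹
Fraction remaining after one interval: e^(−kτ) = e^(−0.02484 × 38.0) = 0.3890
R = 1 / (1 − 0.3890) = 1.637
Css,max = 45.5 × 1.637 = 74.47 µg/mL
Css,min = Css,max × e^(−kτ) = 74.47 × 0.3890 ≈ 29.0 µg/mL

29.0 µg/mL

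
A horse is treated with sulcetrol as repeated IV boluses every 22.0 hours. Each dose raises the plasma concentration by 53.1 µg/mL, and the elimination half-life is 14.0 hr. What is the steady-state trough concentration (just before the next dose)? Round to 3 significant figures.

k = ln 2 / 14.0 = 0.04951 hr⁻¹
Fraction remaining after one interval: e^(−kτ) = e^(−0.04951 × 22.0) = 0.3365
R = 1 / (1 − 0.3365) = 1.507
Css,max = 53.1 × 1.507 = 80.03 µg/mL
Css,min = Css,max × e^(−kτ) = 80.03 × 0.3365 ≈ 26.9 µg/mL

26.9 µg/mL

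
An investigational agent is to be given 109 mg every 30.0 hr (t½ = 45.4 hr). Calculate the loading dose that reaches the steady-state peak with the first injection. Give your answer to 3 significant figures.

k = ln 2 / 45.4 = 0.01527 hr⁻¹
Accumulation ratio R = 1 / (1 − e^(−kτ)) = 1 / (1 − e^(−0.01527×30.0)) = 1 / (1 − 0.6325) = 2.721
Loading dose = maintenance dose × R = 109 × 2.721 ≈ 297 mg

297 mg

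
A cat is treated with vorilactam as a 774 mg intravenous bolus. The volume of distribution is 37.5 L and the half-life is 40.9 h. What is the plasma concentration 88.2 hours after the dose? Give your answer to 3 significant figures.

C₀ = dose / V = 774 / 37.5 = 20.64 µg/mL
k = ln 2 / 40.9 = 0.01695 h⁻¹
C(t) = C₀ e^(−kt) = 20.64 × e^(−0.01695 × 88.2) = 20.64 × e^(−1.495) = 20.64 × 0.2243 ≈ 4.63 µg/mL

4.63 µg/mL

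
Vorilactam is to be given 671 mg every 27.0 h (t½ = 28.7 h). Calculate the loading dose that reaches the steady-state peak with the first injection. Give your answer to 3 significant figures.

k = ln 2 / 28.7 = 0.02415 h⁻¹
Accumulation ratio R = 1 / (1 − e^(−kτ)) = 1 / (1 − e^(−0.02415×27.0)) = 1 / (1 − 0.5210) = 2.087
Loading dose = maintenance dose × R = 671 × 2.087 ≈ 1400 mg

1400 mg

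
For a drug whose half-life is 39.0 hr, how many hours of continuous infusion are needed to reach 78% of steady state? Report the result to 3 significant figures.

k = ln 2 / 39.0 = 0.01777 hr⁻¹
f = 1 − e^(−kt)  ⇒  t = −ln(1 − f) / k
t = −ln(1 − 0.78) / 0.01777 = 1.514 / 0.01777 ≈ 85.2 hours

85.2 hours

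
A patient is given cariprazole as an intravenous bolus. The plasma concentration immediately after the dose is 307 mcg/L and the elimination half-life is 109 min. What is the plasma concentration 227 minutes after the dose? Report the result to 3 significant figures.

k = ln 2 / 109 = 0.006359 min⁻¹
C(t) = C₀ e^(−kt) = 307 × e^(−0.006359 × 227) = 307 × e^(−1.444) = 307 × 0.2361 ≈ 72.5 mcg/L

72.5 mcg/L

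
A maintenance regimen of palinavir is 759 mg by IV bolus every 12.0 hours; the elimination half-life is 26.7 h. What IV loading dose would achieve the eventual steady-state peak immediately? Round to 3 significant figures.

k = ln 2 / 26.7 = 0.02596 h⁻¹
Accumulation ratio R = 1 / (1 − e^(−kτ)) = 1 / (1 − e^(−0.02596×12.0)) = 1 / (1 − 0.7323) = 3.736
Loading dose = maintenance dose × R = 759 × 3.736 ≈ 2840 mg

2840 mg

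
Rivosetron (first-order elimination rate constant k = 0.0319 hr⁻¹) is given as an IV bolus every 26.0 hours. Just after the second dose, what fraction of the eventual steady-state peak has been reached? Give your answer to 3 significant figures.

f_n = 1 − e^(−nkτ) = 1 − e^(−2 × 0.03190 × 26.0) = 1 − e^(−1.659) = 1 − 0.1904 ≈ 0.810

0.810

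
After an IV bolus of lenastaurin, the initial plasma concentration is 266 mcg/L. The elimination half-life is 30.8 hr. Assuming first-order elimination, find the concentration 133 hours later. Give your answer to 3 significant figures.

k = ln 2 / 30.8 = 0.02250 hr⁻¹
133 hr is 4.318 half-lives, so C = 266 × (1/2)^4.318 = 266 × 0.05013 ≈ 13.3 mcg/L

13.3 mcg/L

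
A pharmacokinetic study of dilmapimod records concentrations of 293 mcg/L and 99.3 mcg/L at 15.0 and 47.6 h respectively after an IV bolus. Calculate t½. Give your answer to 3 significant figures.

k = ln(C₁/C₂) / (t₂ − t₁) = ln(293/99.3) / (47.6 − 15.0)
  = 1.082 / 32.60 = 0.03319 h⁻¹
t½ = ln 2 / k = ln 2 / 0.03319 ≈ 20.9 hours

20.9 hours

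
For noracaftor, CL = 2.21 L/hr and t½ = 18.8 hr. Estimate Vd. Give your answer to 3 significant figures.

k = ln 2 / t½ = ln 2 / 18.8 = 0.03687 hr⁻¹
V = CL / k = 2.21 / 0.03687 ≈ 59.9 L

59.9 L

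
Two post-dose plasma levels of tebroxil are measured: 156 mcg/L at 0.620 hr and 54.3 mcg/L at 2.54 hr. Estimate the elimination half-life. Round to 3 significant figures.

1.26 hours

k = ln(C₁/C₂) / (t₂ − t₁) = ln(156/54.3) / (2.54 − 0.620)
  = 1.055 / 1.920 = 0.5497 hr⁻¹
t½ = ln 2 / k = ln 2 / 0.5497 ≈ 1.26 hours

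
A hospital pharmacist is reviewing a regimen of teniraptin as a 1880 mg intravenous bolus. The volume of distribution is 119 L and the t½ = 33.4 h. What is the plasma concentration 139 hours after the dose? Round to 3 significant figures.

0.883 mg/L

C₀ = dose / V = 1880 / 119 = 15.80 mg/L
k = ln 2 / 33.4 = 0.02075 h⁻¹
C(t) = C₀ e^(−kt) = 15.80 × e^(−0.02075 × 139) = 15.80 × e^(−2.885) = 15.80 × 0.05587 ≈ 0.883 mg/L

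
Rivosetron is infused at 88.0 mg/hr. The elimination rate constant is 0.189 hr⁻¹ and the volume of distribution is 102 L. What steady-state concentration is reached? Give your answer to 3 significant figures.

CL = k · V = 0.189 × 102 = 19.28 L/hr
Css = rate / CL = 88.0 / 19.28 ≈ 4.56 mg/L

4.56 mg/L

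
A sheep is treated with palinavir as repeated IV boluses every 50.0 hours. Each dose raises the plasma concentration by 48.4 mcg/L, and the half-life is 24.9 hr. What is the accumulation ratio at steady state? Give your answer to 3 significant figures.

k = ln 2 / 24.9 = 0.02784 hr⁻¹
Fraction remaining after one interval: e^(−kτ) = e^(−0.02784 × 50.0) = 0.2486
R = 1 / (1 − 0.2486) = 1 / 0.7514 ≈ 1.33

1.33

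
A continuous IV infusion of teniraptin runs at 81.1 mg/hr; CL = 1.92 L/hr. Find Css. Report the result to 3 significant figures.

42.2 µg/mL

Css = infusion rate / CL = 81.1 / 1.92 ≈ 42.2 µg/mL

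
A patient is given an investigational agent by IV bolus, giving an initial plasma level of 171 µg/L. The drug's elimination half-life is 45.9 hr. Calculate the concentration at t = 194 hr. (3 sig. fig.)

k = ln 2 / 45.9 = 0.01510 hr⁻¹
194 hr is 4.227 half-lives, so C = 171 × (1/2)^4.227 = 171 × 0.05342 ≈ 9.13 µg/L

9.13 µg/L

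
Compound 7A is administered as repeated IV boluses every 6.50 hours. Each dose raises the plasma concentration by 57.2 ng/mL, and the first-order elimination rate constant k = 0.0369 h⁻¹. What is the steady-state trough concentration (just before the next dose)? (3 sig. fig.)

211 ng/mL

Fraction remaining after one interval: e^(−kτ) = e^(−0.03690 × 6.50) = 0.7867
R = 1 / (1 − 0.7867) = 4.689
Css,max = 57.2 × 4.689 = 268.2 ng/mL
Css,min = Css,max × e^(−kτ) = 268.2 × 0.7867 ≈ 211 ng/mL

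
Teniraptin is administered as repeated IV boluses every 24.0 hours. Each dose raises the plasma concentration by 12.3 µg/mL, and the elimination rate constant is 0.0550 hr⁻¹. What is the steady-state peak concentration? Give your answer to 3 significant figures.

16.8 µg/mL

Fraction remaining after one interval: e^(−kτ) = e^(−0.05500 × 24.0) = 0.2671
R = 1 / (1 − 0.2671) = 1.365
Css,max = 12.3 × 1.365 ≈ 16.8 µg/mL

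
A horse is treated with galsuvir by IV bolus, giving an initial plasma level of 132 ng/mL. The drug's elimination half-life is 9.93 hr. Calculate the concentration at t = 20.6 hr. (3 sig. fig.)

k = ln 2 / 9.93 = 0.06980 hr⁻¹
C(t) = C₀ e^(−kt) = 132 × e^(−0.06980 × 20.6) = 132 × e^(−1.438) = 132 × 0.2374 ≈ 31.3 ng/mL

31.3 ng/mL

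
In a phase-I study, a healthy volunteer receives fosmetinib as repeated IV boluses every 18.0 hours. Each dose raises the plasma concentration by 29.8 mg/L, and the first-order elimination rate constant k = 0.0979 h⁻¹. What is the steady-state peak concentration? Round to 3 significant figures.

36.0 mg/L

Fraction remaining after one interval: e^(−kτ) = e^(−0.09790 × 18.0) = 0.1717
R = 1 / (1 − 0.1717) = 1.207
Css,max = 29.8 × 1.207 ≈ 36.0 mg/L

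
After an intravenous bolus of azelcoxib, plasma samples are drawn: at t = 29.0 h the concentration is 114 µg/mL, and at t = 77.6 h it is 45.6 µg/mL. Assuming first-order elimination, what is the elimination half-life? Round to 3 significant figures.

36.8 hours

k = ln(C₁/C₂) / (t₂ − t₁) = ln(114/45.6) / (77.6 − 29.0)
  = 0.9163 / 48.60 = 0.01885 h⁻¹
t½ = ln 2 / k = ln 2 / 0.01885 ≈ 36.8 hours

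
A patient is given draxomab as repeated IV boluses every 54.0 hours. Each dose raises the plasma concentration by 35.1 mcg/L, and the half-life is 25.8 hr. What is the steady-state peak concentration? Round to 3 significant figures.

45.8 mcg/L

k = ln 2 / 25.8 = 0.02687 hr⁻¹
Fraction remaining after one interval: e^(−kτ) = e^(−0.02687 × 54.0) = 0.2344
R = 1 / (1 − 0.2344) = 1.306
Css,max = 35.1 × 1.306 ≈ 45.8 mcg/L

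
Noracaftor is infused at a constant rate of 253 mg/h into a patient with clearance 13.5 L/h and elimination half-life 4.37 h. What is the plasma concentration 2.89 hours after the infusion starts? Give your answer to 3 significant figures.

Css = rate / CL = 253 / 13.5 = 18.74 µg/mL
k = ln 2 / 4.37 = 0.1586 h⁻¹
C(t) = Css (1 − e^(−kt)) = 18.74 × (1 − e^(−0.4584)) = 18.74 × 0.3677 ≈ 6.89 µg/mL

6.89 µg/mL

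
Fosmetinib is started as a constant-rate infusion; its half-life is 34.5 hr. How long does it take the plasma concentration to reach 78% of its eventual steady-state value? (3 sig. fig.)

k = ln 2 / 34.5 = 0.02009 hr⁻¹
f = 1 − e^(−kt)  ⇒  t = −ln(1 − f) / k
t = −ln(1 − 0.78) / 0.02009 = 1.514 / 0.02009 ≈ 75.4 hours

75.4 hours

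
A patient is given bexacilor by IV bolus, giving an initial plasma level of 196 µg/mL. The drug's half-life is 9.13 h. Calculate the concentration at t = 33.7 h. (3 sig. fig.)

k = ln 2 / 9.13 = 0.07592 h⁻¹
33.7 h is 3.691 half-lives, so C = 196 × (1/2)^3.691 = 196 × 0.07742 ≈ 15.2 µg/mL

15.2 µg/mL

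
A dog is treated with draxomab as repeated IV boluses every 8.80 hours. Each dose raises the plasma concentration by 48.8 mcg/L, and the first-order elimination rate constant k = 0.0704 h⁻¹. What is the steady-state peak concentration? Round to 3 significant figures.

Fraction remaining after one interval: e^(−kτ) = e^(−0.07040 × 8.80) = 0.5382
R = 1 / (1 − 0.5382) = 2.165
Css,max = 48.8 × 2.165 ≈ 106 mcg/L

106 mcg/L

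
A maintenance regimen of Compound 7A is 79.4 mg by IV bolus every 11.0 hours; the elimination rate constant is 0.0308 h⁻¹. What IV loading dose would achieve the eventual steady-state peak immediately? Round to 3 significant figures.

Accumulation ratio R = 1 / (1 − e^(−kτ)) = 1 / (1 − e^(−0.03080×11.0)) = 1 / (1 − 0.7126) = 3.480
Loading dose = maintenance dose × R = 79.4 × 3.480 ≈ 276 mg

276 mg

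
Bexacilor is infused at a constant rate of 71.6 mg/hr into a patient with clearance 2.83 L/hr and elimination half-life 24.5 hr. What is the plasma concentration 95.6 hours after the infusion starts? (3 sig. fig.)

Css = rate / CL = 71.6 / 2.83 = 25.30 mg/L
k = ln 2 / 24.5 = 0.02829 hr⁻¹
C(t) = Css (1 − e^(−kt)) = 25.30 × (1 − e^(−2.705)) = 25.30 × 0.9331 ≈ 23.6 mg/L

23.6 mg/L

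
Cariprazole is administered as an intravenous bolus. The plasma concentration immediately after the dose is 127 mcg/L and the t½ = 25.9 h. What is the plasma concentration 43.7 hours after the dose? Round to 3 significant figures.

k = ln 2 / 25.9 = 0.02676 h⁻¹
C(t) = C₀ e^(−kt) = 127 × e^(−0.02676 × 43.7) = 127 × e^(−1.170) = 127 × 0.3105 ≈ 39.4 mcg/L

39.4 mcg/L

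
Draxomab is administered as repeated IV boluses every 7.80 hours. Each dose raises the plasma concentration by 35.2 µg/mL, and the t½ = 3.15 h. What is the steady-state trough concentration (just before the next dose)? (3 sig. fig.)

k = ln 2 / 3.15 = 0.2200 h⁻¹
Fraction remaining after one interval: e^(−kτ) = e^(−0.2200 × 7.80) = 0.1797
R = 1 / (1 − 0.1797) = 1.219
Css,max = 35.2 × 1.219 = 42.91 µg/mL
Css,min = Css,max × e^(−kτ) = 42.91 × 0.1797 ≈ 7.71 µg/mL

7.71 µg/mL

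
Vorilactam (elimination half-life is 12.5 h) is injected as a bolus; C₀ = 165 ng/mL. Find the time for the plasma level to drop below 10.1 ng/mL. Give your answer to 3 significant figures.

k = ln 2 / 12.5 = 0.05545 h⁻¹
C(t) = C₀ e^(−kt)  ⇒  t = ln(C₀/C) / k
t = ln(165/10.1) / 0.05545 = 2.793 / 0.05545 ≈ 50.4 hours

50.4 hours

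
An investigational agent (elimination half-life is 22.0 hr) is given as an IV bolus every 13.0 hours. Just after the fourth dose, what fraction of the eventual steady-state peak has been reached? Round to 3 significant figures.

k = ln 2 / 22.0 = 0.03151 hr⁻¹
f_n = 1 − e^(−nkτ) = 1 − e^(−4 × 0.03151 × 13.0) = 1 − e^(−1.638) = 1 − 0.1943 ≈ 0.806

0.806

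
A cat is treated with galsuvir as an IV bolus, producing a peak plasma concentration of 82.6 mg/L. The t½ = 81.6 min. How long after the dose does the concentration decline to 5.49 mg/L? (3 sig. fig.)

319 minutes

k = ln 2 / 81.6 = 0.008494 min⁻¹
C(t) = C₀ e^(−kt)  ⇒  t = ln(C₀/C) / k
t = ln(82.6/5.49) / 0.008494 = 2.711 / 0.008494 ≈ 319 minutes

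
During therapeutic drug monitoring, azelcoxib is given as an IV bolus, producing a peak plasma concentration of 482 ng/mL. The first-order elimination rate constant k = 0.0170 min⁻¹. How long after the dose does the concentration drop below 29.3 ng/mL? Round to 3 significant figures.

C(t) = C₀ e^(−kt)  ⇒  t = ln(C₀/C) / k
t = ln(482/29.3) / 0.01700 = 2.800 / 0.01700 ≈ 165 minutes

165 minutes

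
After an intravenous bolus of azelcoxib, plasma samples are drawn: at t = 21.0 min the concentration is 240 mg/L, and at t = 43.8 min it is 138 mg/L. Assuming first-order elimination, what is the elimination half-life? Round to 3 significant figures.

k = ln(C₁/C₂) / (t₂ − t₁) = ln(240/138) / (43.8 − 21.0)
  = 0.5534 / 22.80 = 0.02427 min⁻¹
t½ = ln 2 / k = ln 2 / 0.02427 ≈ 28.6 minutes

28.6 minutes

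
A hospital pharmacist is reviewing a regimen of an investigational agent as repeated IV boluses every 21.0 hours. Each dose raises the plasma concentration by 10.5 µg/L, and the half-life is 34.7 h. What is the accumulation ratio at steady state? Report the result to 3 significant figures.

2.92

k = ln 2 / 34.7 = 0.01998 h⁻¹
Fraction remaining after one interval: e^(−kτ) = e^(−0.01998 × 21.0) = 0.6574
R = 1 / (1 − 0.6574) = 1 / 0.3426 ≈ 2.92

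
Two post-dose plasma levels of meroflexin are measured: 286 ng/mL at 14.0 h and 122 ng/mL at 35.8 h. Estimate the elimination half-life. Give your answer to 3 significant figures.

k = ln(C₁/C₂) / (t₂ − t₁) = ln(286/122) / (35.8 − 14.0)
  = 0.8520 / 21.80 = 0.03908 h⁻¹
t½ = ln 2 / k = ln 2 / 0.03908 ≈ 17.7 hours

17.7 hours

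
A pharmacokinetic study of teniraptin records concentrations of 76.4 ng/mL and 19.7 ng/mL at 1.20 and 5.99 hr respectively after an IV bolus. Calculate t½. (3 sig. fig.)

k = ln(C₁/C₂) / (t₂ − t₁) = ln(76.4/19.7) / (5.99 − 1.20)
  = 1.355 / 4.790 = 0.2830 hr⁻¹
t½ = ln 2 / k = ln 2 / 0.2830 ≈ 2.45 hours

2.45 hours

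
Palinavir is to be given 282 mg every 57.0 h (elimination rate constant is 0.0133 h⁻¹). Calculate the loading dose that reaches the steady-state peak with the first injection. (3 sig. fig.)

Accumulation ratio R = 1 / (1 − e^(−kτ)) = 1 / (1 − e^(−0.01330×57.0)) = 1 / (1 − 0.4686) = 1.882
Loading dose = maintenance dose × R = 282 × 1.882 ≈ 531 mg

531 mg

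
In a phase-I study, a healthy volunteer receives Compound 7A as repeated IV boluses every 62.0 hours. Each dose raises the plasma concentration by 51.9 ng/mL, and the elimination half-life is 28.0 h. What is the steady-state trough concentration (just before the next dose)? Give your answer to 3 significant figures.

k = ln 2 / 28.0 = 0.02476 h⁻¹
Fraction remaining after one interval: e^(−kτ) = e^(−0.02476 × 62.0) = 0.2155
R = 1 / (1 − 0.2155) = 1.275
Css,max = 51.9 × 1.275 = 66.16 ng/mL
Css,min = Css,max × e^(−kτ) = 66.16 × 0.2155 ≈ 14.3 ng/mL

14.3 ng/mL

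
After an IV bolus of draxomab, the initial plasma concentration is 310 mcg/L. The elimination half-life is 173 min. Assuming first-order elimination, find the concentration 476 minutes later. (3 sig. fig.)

k = ln 2 / 173 = 0.004007 min⁻¹
C(t) = C₀ e^(−kt) = 310 × e^(−0.004007 × 476) = 310 × e^(−1.907) = 310 × 0.1485 ≈ 46.0 mcg/L

46.0 mcg/L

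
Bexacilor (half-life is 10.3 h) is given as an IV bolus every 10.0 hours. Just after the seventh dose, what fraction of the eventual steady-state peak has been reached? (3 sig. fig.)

k = ln 2 / 10.3 = 0.06730 h⁻¹
f_n = 1 − e^(−nkτ) = 1 − e^(−7 × 0.06730 × 10.0) = 1 − e^(−4.711) = 1 − 0.008998 ≈ 0.991

0.991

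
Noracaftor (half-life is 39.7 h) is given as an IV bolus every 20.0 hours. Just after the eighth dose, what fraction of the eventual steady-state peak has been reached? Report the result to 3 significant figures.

0.939

k = ln 2 / 39.7 = 0.01746 h⁻¹
f_n = 1 − e^(−nkτ) = 1 − e^(−8 × 0.01746 × 20.0) = 1 − e^(−2.794) = 1 − 0.06120 ≈ 0.939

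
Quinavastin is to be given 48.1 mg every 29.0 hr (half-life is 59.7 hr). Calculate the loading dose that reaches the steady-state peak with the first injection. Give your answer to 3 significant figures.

k = ln 2 / 59.7 = 0.01161 hr⁻¹
Accumulation ratio R = 1 / (1 − e^(−kτ)) = 1 / (1 − e^(−0.01161×29.0)) = 1 / (1 − 0.7141) = 3.498
Loading dose = maintenance dose × R = 48.1 × 3.498 ≈ 168 mg

168 mg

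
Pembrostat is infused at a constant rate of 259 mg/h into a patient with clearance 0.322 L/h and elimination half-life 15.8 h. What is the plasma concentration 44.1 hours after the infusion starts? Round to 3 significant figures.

Css = rate / CL = 259 / 0.322 = 804.3 mg/L
k = ln 2 / 15.8 = 0.04387 h⁻¹
C(t) = Css (1 − e^(−kt)) = 804.3 × (1 − e^(−1.935)) = 804.3 × 0.8555 ≈ 688 mg/L

688 mg/L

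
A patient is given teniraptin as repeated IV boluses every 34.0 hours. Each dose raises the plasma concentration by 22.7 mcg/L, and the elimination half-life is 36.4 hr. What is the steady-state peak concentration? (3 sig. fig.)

47.6 mcg/L

k = ln 2 / 36.4 = 0.01904 hr⁻¹
Fraction remaining after one interval: e^(−kτ) = e^(−0.01904 × 34.0) = 0.5234
R = 1 / (1 − 0.5234) = 2.098
Css,max = 22.7 × 2.098 ≈ 47.6 mcg/L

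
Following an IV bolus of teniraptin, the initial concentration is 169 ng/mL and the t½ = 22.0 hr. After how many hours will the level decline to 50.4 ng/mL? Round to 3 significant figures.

38.4 hours

k = ln 2 / 22.0 = 0.03151 hr⁻¹
C(t) = C₀ e^(−kt)  ⇒  t = ln(C₀/C) / k
t = ln(169/50.4) / 0.03151 = 1.210 / 0.03151 ≈ 38.4 hours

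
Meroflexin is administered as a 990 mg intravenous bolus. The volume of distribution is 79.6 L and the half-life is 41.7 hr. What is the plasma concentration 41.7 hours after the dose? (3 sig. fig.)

C₀ = dose / V = 990 / 79.6 = 12.44 µg/mL
k = ln 2 / 41.7 = 0.01662 hr⁻¹
C(t) = C₀ e^(−kt) = 12.44 × e^(−0.01662 × 41.7) = 12.44 × e^(−0.6931) = 12.44 × 0.5000 ≈ 6.22 µg/mL

6.22 µg/mL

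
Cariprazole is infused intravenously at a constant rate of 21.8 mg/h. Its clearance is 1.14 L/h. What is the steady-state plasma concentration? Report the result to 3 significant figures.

Css = infusion rate / CL = 21.8 / 1.14 ≈ 19.1 mg/L

19.1 mg/L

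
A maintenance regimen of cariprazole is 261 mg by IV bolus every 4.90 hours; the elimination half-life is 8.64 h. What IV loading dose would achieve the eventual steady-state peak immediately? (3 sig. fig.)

k = ln 2 / 8.64 = 0.08023 h⁻¹
Accumulation ratio R = 1 / (1 − e^(−kτ)) = 1 / (1 − e^(−0.08023×4.90)) = 1 / (1 − 0.6750) = 3.077
Loading dose = maintenance dose × R = 261 × 3.077 ≈ 803 mg

803 mg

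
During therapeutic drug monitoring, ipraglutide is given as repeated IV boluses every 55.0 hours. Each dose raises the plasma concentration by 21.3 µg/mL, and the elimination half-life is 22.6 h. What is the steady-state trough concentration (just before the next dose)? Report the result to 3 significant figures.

k = ln 2 / 22.6 = 0.03067 h⁻¹
Fraction remaining after one interval: e^(−kτ) = e^(−0.03067 × 55.0) = 0.1851
R = 1 / (1 − 0.1851) = 1.227
Css,max = 21.3 × 1.227 = 26.14 µg/mL
Css,min = Css,max × e^(−kτ) = 26.14 × 0.1851 ≈ 4.84 µg/mL

4.84 µg/mL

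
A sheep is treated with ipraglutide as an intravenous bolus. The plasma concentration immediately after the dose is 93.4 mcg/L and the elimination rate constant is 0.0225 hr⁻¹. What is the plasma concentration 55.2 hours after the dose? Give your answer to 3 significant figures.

27.0 mcg/L

C(t) = C₀ e^(−kt) = 93.4 × e^(−0.02250 × 55.2) = 93.4 × e^(−1.242) = 93.4 × 0.2888 ≈ 27.0 mcg/L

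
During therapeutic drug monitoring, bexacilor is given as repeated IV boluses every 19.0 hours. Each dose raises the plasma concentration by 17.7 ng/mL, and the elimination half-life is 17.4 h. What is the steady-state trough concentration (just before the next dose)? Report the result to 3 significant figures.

k = ln 2 / 17.4 = 0.03984 h⁻¹
Fraction remaining after one interval: e^(−kτ) = e^(−0.03984 × 19.0) = 0.4691
R = 1 / (1 − 0.4691) = 1.884
Css,max = 17.7 × 1.884 = 33.34 ng/mL
Css,min = Css,max × e^(−kτ) = 33.34 × 0.4691 ≈ 15.6 ng/mL

15.6 ng/mL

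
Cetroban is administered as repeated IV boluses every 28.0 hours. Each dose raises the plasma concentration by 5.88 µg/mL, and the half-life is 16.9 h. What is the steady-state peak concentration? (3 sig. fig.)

8.61 µg/mL

k = ln 2 / 16.9 = 0.04101 h⁻¹
Fraction remaining after one interval: e^(−kτ) = e^(−0.04101 × 28.0) = 0.3171
R = 1 / (1 − 0.3171) = 1.464
Css,max = 5.88 × 1.464 ≈ 8.61 µg/mL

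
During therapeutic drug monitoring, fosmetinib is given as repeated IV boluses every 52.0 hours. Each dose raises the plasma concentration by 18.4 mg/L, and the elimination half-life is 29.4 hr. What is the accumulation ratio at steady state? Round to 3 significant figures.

k = ln 2 / 29.4 = 0.02358 hr⁻¹
Fraction remaining after one interval: e^(−kτ) = e^(−0.02358 × 52.0) = 0.2935
R = 1 / (1 − 0.2935) = 1 / 0.7065 ≈ 1.42

1.42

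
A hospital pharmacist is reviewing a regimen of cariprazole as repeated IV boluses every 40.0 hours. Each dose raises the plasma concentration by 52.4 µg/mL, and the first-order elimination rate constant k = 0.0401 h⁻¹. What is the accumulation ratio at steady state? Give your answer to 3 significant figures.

Fraction remaining after one interval: e^(−kτ) = e^(−0.04010 × 40.0) = 0.2011
R = 1 / (1 − 0.2011) = 1 / 0.7989 ≈ 1.25

1.25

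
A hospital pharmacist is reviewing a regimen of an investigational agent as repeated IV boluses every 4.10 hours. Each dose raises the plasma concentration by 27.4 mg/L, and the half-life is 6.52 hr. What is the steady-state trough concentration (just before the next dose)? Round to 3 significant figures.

50.2 mg/L

k = ln 2 / 6.52 = 0.1063 hr⁻¹
Fraction remaining after one interval: e^(−kτ) = e^(−0.1063 × 4.10) = 0.6467
R = 1 / (1 − 0.6467) = 2.830
Css,max = 27.4 × 2.830 = 77.55 mg/L
Css,min = Css,max × e^(−kτ) = 77.55 × 0.6467 ≈ 50.2 mg/L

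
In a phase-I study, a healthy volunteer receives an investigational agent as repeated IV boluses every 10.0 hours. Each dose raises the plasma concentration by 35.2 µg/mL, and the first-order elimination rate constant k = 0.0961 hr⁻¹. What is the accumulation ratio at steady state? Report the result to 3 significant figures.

1.62

Fraction remaining after one interval: e^(−kτ) = e^(−0.09610 × 10.0) = 0.3825
R = 1 / (1 − 0.3825) = 1 / 0.6175 ≈ 1.62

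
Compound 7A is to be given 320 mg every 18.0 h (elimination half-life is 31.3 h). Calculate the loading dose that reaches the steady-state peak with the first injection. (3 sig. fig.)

k = ln 2 / 31.3 = 0.02215 h⁻¹
Accumulation ratio R = 1 / (1 − e^(−kτ)) = 1 / (1 − e^(−0.02215×18.0)) = 1 / (1 − 0.6712) = 3.042
Loading dose = maintenance dose × R = 320 × 3.042 ≈ 973 mg

973 mg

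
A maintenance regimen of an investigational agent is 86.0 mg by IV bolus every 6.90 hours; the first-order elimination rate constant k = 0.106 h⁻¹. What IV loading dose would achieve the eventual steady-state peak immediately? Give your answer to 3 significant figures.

166 mg

Accumulation ratio R = 1 / (1 − e^(−kτ)) = 1 / (1 − e^(−0.1060×6.90)) = 1 / (1 − 0.4812) = 1.928
Loading dose = maintenance dose × R = 86.0 × 1.928 ≈ 166 mg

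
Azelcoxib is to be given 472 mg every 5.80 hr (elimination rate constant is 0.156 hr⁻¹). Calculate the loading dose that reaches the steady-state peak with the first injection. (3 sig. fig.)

793 mg

Accumulation ratio R = 1 / (1 − e^(−kτ)) = 1 / (1 − e^(−0.1560×5.80)) = 1 / (1 − 0.4046) = 1.680
Loading dose = maintenance dose × R = 472 × 1.680 ≈ 793 mg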